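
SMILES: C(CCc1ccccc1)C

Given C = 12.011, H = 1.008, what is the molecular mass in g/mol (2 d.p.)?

Molecular formula: C10H14.
M = 10×12.011 + 14×1.008 = 134.22 g/mol.

134.22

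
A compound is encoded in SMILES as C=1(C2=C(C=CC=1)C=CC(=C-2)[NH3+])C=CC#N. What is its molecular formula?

Heavy atoms from the SMILES: 13 C, 2 N.
Implicit hydrogens by atom environment:
  6 × C (aromatic): 1 H each → 6
  4 × C (aromatic): no H
  2 × C: 1 H each → 2
  1 × C: no H
  1 × N (charge +1): 3 H
  1 × N: no H
  Total hydrogens = 11.
Net charge +1.
Molecular formula: C13H11N2+

C13H11N2+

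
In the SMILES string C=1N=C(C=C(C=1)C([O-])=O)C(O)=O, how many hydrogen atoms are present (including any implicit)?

4

Hydrogens are implicit in SMILES; fill each atom to its normal valence:
  3 × C (aromatic): 1 H each → 3
  2 × C (aromatic): no H
  2 × C: no H
  2 × O: no H
  1 × N (aromatic): no H
  1 × O: 1 H
  1 × O (charge -1): no H
  Total hydrogens = 4.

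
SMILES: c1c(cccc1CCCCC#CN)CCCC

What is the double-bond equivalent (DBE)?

Molecular formula from the SMILES: C16H23N.
DoU = (2C + 2 + N − H − X)/2 = (2·16 + 2 + 1 − 23 − 0)/2 = 12/2 = 6.
(Structurally: 1 ring(s) + 5 π bond(s) = 6.)

6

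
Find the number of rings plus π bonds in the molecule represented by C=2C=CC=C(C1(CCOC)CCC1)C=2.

5

Molecular formula from the SMILES: C13H18O.
DoU = (2C + 2 + N − H − X)/2 = (2·13 + 2 + 0 − 18 − 0)/2 = 10/2 = 5.
(Structurally: 2 ring(s) + 3 π bond(s) = 5.)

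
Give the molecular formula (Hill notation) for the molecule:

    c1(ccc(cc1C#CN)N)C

C9H10N2

Heavy atoms from the SMILES: 9 C, 2 N.
Implicit hydrogens by atom environment:
  3 × C (aromatic): 1 H each → 3
  3 × C (aromatic): no H
  2 × C: no H
  2 × N: 2 H each → 4
  1 × C: 3 H
  Total hydrogens = 10.
Molecular formula: C9H10N2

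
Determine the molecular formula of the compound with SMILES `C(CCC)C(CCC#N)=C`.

C9H15N

Heavy atoms from the SMILES: 9 C, 1 N.
Implicit hydrogens by atom environment:
  6 × C: 2 H each → 12
  2 × C: no H
  1 × C: 3 H
  1 × N: no H
  Total hydrogens = 15.
Molecular formula: C9H15N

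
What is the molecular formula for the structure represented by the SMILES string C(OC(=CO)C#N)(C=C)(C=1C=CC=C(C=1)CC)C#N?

Heavy atoms from the SMILES: 15 C, 2 N, 2 O.
Implicit hydrogens by atom environment:
  4 × C (aromatic): 1 H each → 4
  4 × C: no H
  2 × C: 2 H each → 4
  2 × C: 1 H each → 2
  2 × C (aromatic): no H
  2 × N: no H
  1 × C: 3 H
  1 × O: 1 H
  1 × O: no H
  Total hydrogens = 14.
Molecular formula: C15H14N2O2

C15H14N2O2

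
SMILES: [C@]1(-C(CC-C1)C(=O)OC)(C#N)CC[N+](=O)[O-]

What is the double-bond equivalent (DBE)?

Molecular formula from the SMILES: C10H14N2O4.
DoU = (2C + 2 + N − H − X)/2 = (2·10 + 2 + 2 − 14 − 0)/2 = 10/2 = 5.
(Structurally: 1 ring(s) + 4 π bond(s) = 5.)

5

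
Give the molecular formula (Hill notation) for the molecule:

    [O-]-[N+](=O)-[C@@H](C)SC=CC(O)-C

C6H11NO3S

Heavy atoms from the SMILES: 6 C, 1 N, 3 O, 1 S.
Implicit hydrogens by atom environment:
  4 × C: 1 H each → 4
  2 × C: 3 H each → 6
  1 × N (charge +1): no H
  1 × O: 1 H
  1 × O: no H
  1 × O (charge -1): no H
  1 × S: no H
  Total hydrogens = 11.
Molecular formula: C6H11NO3S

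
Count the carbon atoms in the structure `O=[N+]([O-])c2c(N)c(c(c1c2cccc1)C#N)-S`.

The symbol for carbon appears 11 times in the SMILES. Lowercase c denotes aromatic carbon and counts toward C.

11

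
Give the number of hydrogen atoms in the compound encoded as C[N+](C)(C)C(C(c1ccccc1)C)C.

Hydrogens are implicit in SMILES; fill each atom to its normal valence:
  5 × C: 3 H each → 15
  5 × C (aromatic): 1 H each → 5
  2 × C: 1 H each → 2
  1 × C (aromatic): no H
  1 × N (charge +1): no H
  Total hydrogens = 22.

22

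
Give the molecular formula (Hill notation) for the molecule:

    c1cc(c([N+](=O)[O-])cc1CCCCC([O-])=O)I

C11H11INO4-

Heavy atoms from the SMILES: 11 C, 1 I, 1 N, 4 O.
Implicit hydrogens by atom environment:
  4 × C: 2 H each → 8
  3 × C (aromatic): 1 H each → 3
  3 × C (aromatic): no H
  2 × O: no H
  2 × O (charge -1): no H
  1 × C: no H
  1 × I: no H
  1 × N (charge +1): no H
  Total hydrogens = 11.
Net charge -1.
Molecular formula: C11H11INO4-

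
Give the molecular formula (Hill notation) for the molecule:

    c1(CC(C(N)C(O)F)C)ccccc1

Heavy atoms from the SMILES: 11 C, 1 F, 1 N, 1 O.
Implicit hydrogens by atom environment:
  5 × C (aromatic): 1 H each → 5
  3 × C: 1 H each → 3
  1 × C: 3 H
  1 × C: 2 H
  1 × C (aromatic): no H
  1 × F: no H
  1 × N: 2 H
  1 × O: 1 H
  Total hydrogens = 16.
Molecular formula: C11H16FNO

C11H16FNO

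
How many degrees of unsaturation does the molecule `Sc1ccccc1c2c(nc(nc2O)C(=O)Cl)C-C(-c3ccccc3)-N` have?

13

Molecular formula from the SMILES: C19H16ClN3O2S.
DoU = (2C + 2 + N − H − X)/2 = (2·19 + 2 + 3 − 16 − 1)/2 = 26/2 = 13.
(Structurally: 3 ring(s) + 10 π bond(s) = 13.)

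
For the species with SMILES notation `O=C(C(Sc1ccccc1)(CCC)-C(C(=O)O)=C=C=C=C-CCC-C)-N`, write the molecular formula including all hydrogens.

C21H25NO3S

Heavy atoms from the SMILES: 21 C, 1 N, 3 O, 1 S.
Implicit hydrogens by atom environment:
  7 × C: no H
  5 × C: 2 H each → 10
  5 × C (aromatic): 1 H each → 5
  2 × C: 3 H each → 6
  2 × O: no H
  1 × C: 1 H
  1 × C (aromatic): no H
  1 × N: 2 H
  1 × O: 1 H
  1 × S: no H
  Total hydrogens = 25.
Molecular formula: C21H25NO3S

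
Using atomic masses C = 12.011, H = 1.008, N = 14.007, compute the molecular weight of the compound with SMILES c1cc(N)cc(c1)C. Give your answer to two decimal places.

107.16

Molecular formula: C7H9N.
M = 7×12.011 + 9×1.008 + 1×14.007 = 107.16 g/mol.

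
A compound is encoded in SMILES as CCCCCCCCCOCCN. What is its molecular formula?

C11H25NO

Heavy atoms from the SMILES: 11 C, 1 N, 1 O.
Implicit hydrogens by atom environment:
  10 × C: 2 H each → 20
  1 × C: 3 H
  1 × N: 2 H
  1 × O: no H
  Total hydrogens = 25.
Molecular formula: C11H25NO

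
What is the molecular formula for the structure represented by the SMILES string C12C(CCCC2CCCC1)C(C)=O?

Heavy atoms from the SMILES: 12 C, 1 O.
Implicit hydrogens by atom environment:
  7 × C: 2 H each → 14
  3 × C: 1 H each → 3
  1 × C: 3 H
  1 × C: no H
  1 × O: no H
  Total hydrogens = 20.
Molecular formula: C12H20O

C12H20O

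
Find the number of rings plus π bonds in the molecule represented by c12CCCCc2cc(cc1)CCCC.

5

Molecular formula from the SMILES: C14H20.
DoU = (2C + 2 + N − H − X)/2 = (2·14 + 2 + 0 − 20 − 0)/2 = 10/2 = 5.
(Structurally: 2 ring(s) + 3 π bond(s) = 5.)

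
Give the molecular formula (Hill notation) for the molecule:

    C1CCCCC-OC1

C7H14O

Heavy atoms from the SMILES: 7 C, 1 O.
Implicit hydrogens by atom environment:
  7 × C: 2 H each → 14
  1 × O: no H
  Total hydrogens = 14.
Molecular formula: C7H14O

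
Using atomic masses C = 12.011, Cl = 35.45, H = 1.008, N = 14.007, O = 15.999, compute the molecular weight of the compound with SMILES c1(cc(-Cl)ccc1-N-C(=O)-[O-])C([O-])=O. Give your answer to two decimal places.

213.57

Molecular formula: [C8H4ClNO4]2-.
M = 8×12.011 + 1×35.45 + 4×1.008 + 1×14.007 + 4×15.999 = 213.57 g/mol.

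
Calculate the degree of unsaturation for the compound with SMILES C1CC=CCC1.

Molecular formula from the SMILES: C6H10.
DoU = (2C + 2 + N − H − X)/2 = (2·6 + 2 + 0 − 10 − 0)/2 = 4/2 = 2.
(Structurally: 1 ring(s) + 1 π bond(s) = 2.)

2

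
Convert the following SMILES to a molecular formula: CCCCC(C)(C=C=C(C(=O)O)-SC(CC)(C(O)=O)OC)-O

Heavy atoms from the SMILES: 15 C, 6 O, 1 S.
Implicit hydrogens by atom environment:
  6 × C: no H
  4 × C: 3 H each → 12
  4 × C: 2 H each → 8
  3 × O: 1 H each → 3
  3 × O: no H
  1 × C: 1 H
  1 × S: no H
  Total hydrogens = 24.
Molecular formula: C15H24O6S

C15H24O6S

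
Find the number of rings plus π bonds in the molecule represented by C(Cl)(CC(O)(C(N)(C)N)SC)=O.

1

Molecular formula from the SMILES: C6H13ClN2O2S.
DoU = (2C + 2 + N − H − X)/2 = (2·6 + 2 + 2 − 13 − 1)/2 = 2/2 = 1.
(Structurally: 0 ring(s) + 1 π bond(s) = 1.)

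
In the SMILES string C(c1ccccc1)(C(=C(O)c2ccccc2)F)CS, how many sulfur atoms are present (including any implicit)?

1

The symbol for sulfur appears 1 time in the SMILES.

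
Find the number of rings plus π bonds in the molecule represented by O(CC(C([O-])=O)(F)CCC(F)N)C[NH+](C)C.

1

Molecular formula from the SMILES: C9H18F2N2O3.
DoU = (2C + 2 + N − H − X)/2 = (2·9 + 2 + 2 − 18 − 2)/2 = 2/2 = 1.
(Structurally: 0 ring(s) + 1 π bond(s) = 1.)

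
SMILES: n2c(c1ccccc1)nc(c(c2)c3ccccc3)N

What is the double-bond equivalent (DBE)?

Molecular formula from the SMILES: C16H13N3.
DoU = (2C + 2 + N − H − X)/2 = (2·16 + 2 + 3 − 13 − 0)/2 = 24/2 = 12.
(Structurally: 3 ring(s) + 9 π bond(s) = 12.)

12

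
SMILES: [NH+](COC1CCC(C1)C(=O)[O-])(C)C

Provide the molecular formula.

Heavy atoms from the SMILES: 9 C, 1 N, 3 O.
Implicit hydrogens by atom environment:
  4 × C: 2 H each → 8
  2 × C: 3 H each → 6
  2 × C: 1 H each → 2
  2 × O: no H
  1 × C: no H
  1 × N (charge +1): 1 H
  1 × O (charge -1): no H
  Total hydrogens = 17.
Molecular formula: C9H17NO3

C9H17NO3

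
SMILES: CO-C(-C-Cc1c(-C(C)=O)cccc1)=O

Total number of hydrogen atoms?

Hydrogens are implicit in SMILES; fill each atom to its normal valence:
  4 × C (aromatic): 1 H each → 4
  3 × O: no H
  2 × C: 3 H each → 6
  2 × C: 2 H each → 4
  2 × C (aromatic): no H
  2 × C: no H
  Total hydrogens = 14.

14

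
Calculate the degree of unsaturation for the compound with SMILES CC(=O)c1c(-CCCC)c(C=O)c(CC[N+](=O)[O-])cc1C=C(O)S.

Molecular formula from the SMILES: C17H21NO5S.
DoU = (2C + 2 + N − H − X)/2 = (2·17 + 2 + 1 − 21 − 0)/2 = 16/2 = 8.
(Structurally: 1 ring(s) + 7 π bond(s) = 8.)

8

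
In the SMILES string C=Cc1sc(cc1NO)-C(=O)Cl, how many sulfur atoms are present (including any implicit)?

The symbol for sulfur appears 1 time in the SMILES.

1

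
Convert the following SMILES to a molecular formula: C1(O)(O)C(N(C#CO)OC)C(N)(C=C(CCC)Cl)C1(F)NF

Heavy atoms from the SMILES: 12 C, 1 Cl, 2 F, 3 N, 4 O.
Implicit hydrogens by atom environment:
  6 × C: no H
  3 × O: 1 H each → 3
  2 × C: 3 H each → 6
  2 × C: 2 H each → 4
  2 × C: 1 H each → 2
  2 × F: no H
  1 × Cl: no H
  1 × N: 2 H
  1 × N: 1 H
  1 × N: no H
  1 × O: no H
  Total hydrogens = 18.
Molecular formula: C12H18ClF2N3O4

C12H18ClF2N3O4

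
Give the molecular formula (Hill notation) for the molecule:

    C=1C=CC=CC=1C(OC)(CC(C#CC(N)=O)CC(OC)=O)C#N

C17H18N2O4

Heavy atoms from the SMILES: 17 C, 2 N, 4 O.
Implicit hydrogens by atom environment:
  6 × C: no H
  5 × C (aromatic): 1 H each → 5
  4 × O: no H
  2 × C: 3 H each → 6
  2 × C: 2 H each → 4
  1 × C: 1 H
  1 × C (aromatic): no H
  1 × N: 2 H
  1 × N: no H
  Total hydrogens = 18.
Molecular formula: C17H18N2O4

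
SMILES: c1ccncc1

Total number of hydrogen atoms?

5

Hydrogens are implicit in SMILES; fill each atom to its normal valence:
  5 × C (aromatic): 1 H each → 5
  1 × N (aromatic): no H
  Total hydrogens = 5.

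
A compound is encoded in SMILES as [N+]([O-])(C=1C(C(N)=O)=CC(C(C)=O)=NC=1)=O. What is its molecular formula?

Heavy atoms from the SMILES: 8 C, 3 N, 4 O.
Implicit hydrogens by atom environment:
  3 × C (aromatic): no H
  3 × O: no H
  2 × C (aromatic): 1 H each → 2
  2 × C: no H
  1 × C: 3 H
  1 × N: 2 H
  1 × N (aromatic): no H
  1 × N (charge +1): no H
  1 × O (charge -1): no H
  Total hydrogens = 7.
Molecular formula: C8H7N3O4

C8H7N3O4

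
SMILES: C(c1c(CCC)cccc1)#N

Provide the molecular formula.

C10H11N

Heavy atoms from the SMILES: 10 C, 1 N.
Implicit hydrogens by atom environment:
  4 × C (aromatic): 1 H each → 4
  2 × C: 2 H each → 4
  2 × C (aromatic): no H
  1 × C: 3 H
  1 × C: no H
  1 × N: no H
  Total hydrogens = 11.
Molecular formula: C10H11N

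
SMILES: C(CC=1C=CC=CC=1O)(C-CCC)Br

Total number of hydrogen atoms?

17

Hydrogens are implicit in SMILES; fill each atom to its normal valence:
  4 × C: 2 H each → 8
  4 × C (aromatic): 1 H each → 4
  2 × C (aromatic): no H
  1 × Br: no H
  1 × C: 3 H
  1 × C: 1 H
  1 × O: 1 H
  Total hydrogens = 17.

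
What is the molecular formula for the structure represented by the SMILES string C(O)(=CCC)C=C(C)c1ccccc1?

C13H16O

Heavy atoms from the SMILES: 13 C, 1 O.
Implicit hydrogens by atom environment:
  5 × C (aromatic): 1 H each → 5
  2 × C: 3 H each → 6
  2 × C: 1 H each → 2
  2 × C: no H
  1 × C: 2 H
  1 × C (aromatic): no H
  1 × O: 1 H
  Total hydrogens = 16.
Molecular formula: C13H16O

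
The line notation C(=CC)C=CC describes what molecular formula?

C6H10

Heavy atoms from the SMILES: 6 C.
Implicit hydrogens by atom environment:
  4 × C: 1 H each → 4
  2 × C: 3 H each → 6
  Total hydrogens = 10.
Molecular formula: C6H10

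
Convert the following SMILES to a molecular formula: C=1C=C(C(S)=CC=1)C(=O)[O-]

Heavy atoms from the SMILES: 7 C, 2 O, 1 S.
Implicit hydrogens by atom environment:
  4 × C (aromatic): 1 H each → 4
  2 × C (aromatic): no H
  1 × C: no H
  1 × O: no H
  1 × O (charge -1): no H
  1 × S: 1 H
  Total hydrogens = 5.
Net charge -1.
Molecular formula: C7H5O2S-

C7H5O2S-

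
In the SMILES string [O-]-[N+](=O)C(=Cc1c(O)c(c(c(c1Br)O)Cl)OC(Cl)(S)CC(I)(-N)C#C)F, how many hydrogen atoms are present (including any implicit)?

9

Hydrogens are implicit in SMILES; fill each atom to its normal valence:
  6 × C (aromatic): no H
  4 × C: no H
  2 × C: 1 H each → 2
  2 × Cl: no H
  2 × O: 1 H each → 2
  2 × O: no H
  1 × Br: no H
  1 × C: 2 H
  1 × F: no H
  1 × I: no H
  1 × N: 2 H
  1 × N (charge +1): no H
  1 × O (charge -1): no H
  1 × S: 1 H
  Total hydrogens = 9.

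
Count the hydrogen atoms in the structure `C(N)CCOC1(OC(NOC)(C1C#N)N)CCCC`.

Hydrogens are implicit in SMILES; fill each atom to its normal valence:
  6 × C: 2 H each → 12
  3 × C: no H
  3 × O: no H
  2 × C: 3 H each → 6
  2 × N: 2 H each → 4
  1 × C: 1 H
  1 × N: 1 H
  1 × N: no H
  Total hydrogens = 24.

24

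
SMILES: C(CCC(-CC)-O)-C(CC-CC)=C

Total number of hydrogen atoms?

Hydrogens are implicit in SMILES; fill each atom to its normal valence:
  8 × C: 2 H each → 16
  2 × C: 3 H each → 6
  1 × C: 1 H
  1 × C: no H
  1 × O: 1 H
  Total hydrogens = 24.

24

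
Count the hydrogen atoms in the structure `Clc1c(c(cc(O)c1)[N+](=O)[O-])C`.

Hydrogens are implicit in SMILES; fill each atom to its normal valence:
  4 × C (aromatic): no H
  2 × C (aromatic): 1 H each → 2
  1 × C: 3 H
  1 × Cl: no H
  1 × N (charge +1): no H
  1 × O: 1 H
  1 × O: no H
  1 × O (charge -1): no H
  Total hydrogens = 6.

6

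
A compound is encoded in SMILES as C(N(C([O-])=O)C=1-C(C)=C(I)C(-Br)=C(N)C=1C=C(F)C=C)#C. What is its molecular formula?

C14H10BrFIN2O2-

Heavy atoms from the SMILES: 1 Br, 14 C, 1 F, 1 I, 2 N, 2 O.
Implicit hydrogens by atom environment:
  6 × C (aromatic): no H
  3 × C: 1 H each → 3
  3 × C: no H
  1 × Br: no H
  1 × C: 3 H
  1 × C: 2 H
  1 × F: no H
  1 × I: no H
  1 × N: 2 H
  1 × N: no H
  1 × O: no H
  1 × O (charge -1): no H
  Total hydrogens = 10.
Net charge -1.
Molecular formula: C14H10BrFIN2O2-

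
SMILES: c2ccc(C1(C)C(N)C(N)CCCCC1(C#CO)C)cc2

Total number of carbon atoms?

The symbol for carbon appears 18 times in the SMILES. Lowercase c denotes aromatic carbon and counts toward C.

18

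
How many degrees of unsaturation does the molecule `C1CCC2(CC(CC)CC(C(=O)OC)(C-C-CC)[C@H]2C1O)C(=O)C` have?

Molecular formula from the SMILES: C20H34O4.
DoU = (2C + 2 + N − H − X)/2 = (2·20 + 2 + 0 − 34 − 0)/2 = 8/2 = 4.
(Structurally: 2 ring(s) + 2 π bond(s) = 4.)

4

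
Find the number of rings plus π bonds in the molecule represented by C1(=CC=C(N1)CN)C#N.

5

Molecular formula from the SMILES: C6H7N3.
DoU = (2C + 2 + N − H − X)/2 = (2·6 + 2 + 3 − 7 − 0)/2 = 10/2 = 5.
(Structurally: 1 ring(s) + 4 π bond(s) = 5.)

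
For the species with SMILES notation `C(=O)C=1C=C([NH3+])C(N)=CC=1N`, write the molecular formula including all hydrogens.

Heavy atoms from the SMILES: 7 C, 3 N, 1 O.
Implicit hydrogens by atom environment:
  4 × C (aromatic): no H
  2 × C (aromatic): 1 H each → 2
  2 × N: 2 H each → 4
  1 × C: 1 H
  1 × N (charge +1): 3 H
  1 × O: no H
  Total hydrogens = 10.
Net charge +1.
Molecular formula: C7H10N3O+

C7H10N3O+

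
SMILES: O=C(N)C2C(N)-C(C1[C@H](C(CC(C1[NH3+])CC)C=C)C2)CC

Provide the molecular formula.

C17H32N3O+

Heavy atoms from the SMILES: 17 C, 3 N, 1 O.
Implicit hydrogens by atom environment:
  9 × C: 1 H each → 9
  5 × C: 2 H each → 10
  2 × C: 3 H each → 6
  2 × N: 2 H each → 4
  1 × C: no H
  1 × N (charge +1): 3 H
  1 × O: no H
  Total hydrogens = 32.
Net charge +1.
Molecular formula: C17H32N3O+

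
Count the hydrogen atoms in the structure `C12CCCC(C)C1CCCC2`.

Hydrogens are implicit in SMILES; fill each atom to its normal valence:
  7 × C: 2 H each → 14
  3 × C: 1 H each → 3
  1 × C: 3 H
  Total hydrogens = 20.

20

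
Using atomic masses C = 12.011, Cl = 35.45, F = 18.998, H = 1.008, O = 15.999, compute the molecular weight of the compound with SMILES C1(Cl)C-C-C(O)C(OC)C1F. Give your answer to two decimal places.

Molecular formula: C7H12ClFO2.
M = 7×12.011 + 1×35.45 + 1×18.998 + 12×1.008 + 2×15.999 = 182.62 g/mol.

182.62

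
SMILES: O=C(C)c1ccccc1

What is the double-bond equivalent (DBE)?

Molecular formula from the SMILES: C8H8O.
DoU = (2C + 2 + N − H − X)/2 = (2·8 + 2 + 0 − 8 − 0)/2 = 10/2 = 5.
(Structurally: 1 ring(s) + 4 π bond(s) = 5.)

5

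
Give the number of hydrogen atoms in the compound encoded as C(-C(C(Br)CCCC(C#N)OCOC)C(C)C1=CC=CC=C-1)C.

Hydrogens are implicit in SMILES; fill each atom to its normal valence:
  5 × C: 2 H each → 10
  5 × C (aromatic): 1 H each → 5
  4 × C: 1 H each → 4
  3 × C: 3 H each → 9
  2 × O: no H
  1 × Br: no H
  1 × C: no H
  1 × C (aromatic): no H
  1 × N: no H
  Total hydrogens = 28.

28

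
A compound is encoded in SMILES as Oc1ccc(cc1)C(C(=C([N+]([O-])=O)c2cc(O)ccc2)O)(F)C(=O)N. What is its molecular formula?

C16H13FN2O6

Heavy atoms from the SMILES: 16 C, 1 F, 2 N, 6 O.
Implicit hydrogens by atom environment:
  8 × C (aromatic): 1 H each → 8
  4 × C: no H
  4 × C (aromatic): no H
  3 × O: 1 H each → 3
  2 × O: no H
  1 × F: no H
  1 × N: 2 H
  1 × N (charge +1): no H
  1 × O (charge -1): no H
  Total hydrogens = 13.
Molecular formula: C16H13FN2O6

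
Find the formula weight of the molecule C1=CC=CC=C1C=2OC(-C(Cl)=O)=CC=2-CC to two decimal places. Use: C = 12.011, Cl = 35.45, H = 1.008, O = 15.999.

234.68

Molecular formula: C13H11ClO2.
M = 13×12.011 + 1×35.45 + 11×1.008 + 2×15.999 = 234.68 g/mol.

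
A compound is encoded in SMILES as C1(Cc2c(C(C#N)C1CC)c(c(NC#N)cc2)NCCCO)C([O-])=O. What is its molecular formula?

Heavy atoms from the SMILES: 18 C, 4 N, 3 O.
Implicit hydrogens by atom environment:
  5 × C: 2 H each → 10
  4 × C (aromatic): no H
  3 × C: 1 H each → 3
  3 × C: no H
  2 × C (aromatic): 1 H each → 2
  2 × N: 1 H each → 2
  2 × N: no H
  1 × C: 3 H
  1 × O: 1 H
  1 × O: no H
  1 × O (charge -1): no H
  Total hydrogens = 21.
Net charge -1.
Molecular formula: C18H21N4O3-

C18H21N4O3-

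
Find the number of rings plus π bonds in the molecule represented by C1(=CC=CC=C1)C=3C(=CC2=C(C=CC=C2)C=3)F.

11

Molecular formula from the SMILES: C16H11F.
DoU = (2C + 2 + N − H − X)/2 = (2·16 + 2 + 0 − 11 − 1)/2 = 22/2 = 11.
(Structurally: 3 ring(s) + 8 π bond(s) = 11.)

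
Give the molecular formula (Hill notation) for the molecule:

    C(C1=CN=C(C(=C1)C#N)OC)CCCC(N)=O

Heavy atoms from the SMILES: 12 C, 3 N, 2 O.
Implicit hydrogens by atom environment:
  4 × C: 2 H each → 8
  3 × C (aromatic): no H
  2 × C (aromatic): 1 H each → 2
  2 × C: no H
  2 × O: no H
  1 × C: 3 H
  1 × N: 2 H
  1 × N (aromatic): no H
  1 × N: no H
  Total hydrogens = 15.
Molecular formula: C12H15N3O2

C12H15N3O2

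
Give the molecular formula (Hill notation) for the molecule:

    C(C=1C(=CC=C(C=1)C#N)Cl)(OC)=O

Heavy atoms from the SMILES: 9 C, 1 Cl, 1 N, 2 O.
Implicit hydrogens by atom environment:
  3 × C (aromatic): 1 H each → 3
  3 × C (aromatic): no H
  2 × C: no H
  2 × O: no H
  1 × C: 3 H
  1 × Cl: no H
  1 × N: no H
  Total hydrogens = 6.
Molecular formula: C9H6ClNO2

C9H6ClNO2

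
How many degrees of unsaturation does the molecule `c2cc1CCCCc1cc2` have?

5

Molecular formula from the SMILES: C10H12.
DoU = (2C + 2 + N − H − X)/2 = (2·10 + 2 + 0 − 12 − 0)/2 = 10/2 = 5.
(Structurally: 2 ring(s) + 3 π bond(s) = 5.)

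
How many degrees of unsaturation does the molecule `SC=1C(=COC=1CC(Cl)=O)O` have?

4

Molecular formula from the SMILES: C6H5ClO3S.
DoU = (2C + 2 + N − H − X)/2 = (2·6 + 2 + 0 − 5 − 1)/2 = 8/2 = 4.
(Structurally: 1 ring(s) + 3 π bond(s) = 4.)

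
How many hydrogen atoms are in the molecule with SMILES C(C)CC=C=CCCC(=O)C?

16

Hydrogens are implicit in SMILES; fill each atom to its normal valence:
  4 × C: 2 H each → 8
  2 × C: 3 H each → 6
  2 × C: 1 H each → 2
  2 × C: no H
  1 × O: no H
  Total hydrogens = 16.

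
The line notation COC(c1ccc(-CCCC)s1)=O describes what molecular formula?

C10H14O2S

Heavy atoms from the SMILES: 10 C, 2 O, 1 S.
Implicit hydrogens by atom environment:
  3 × C: 2 H each → 6
  2 × C: 3 H each → 6
  2 × C (aromatic): 1 H each → 2
  2 × C (aromatic): no H
  2 × O: no H
  1 × C: no H
  1 × S (aromatic): no H
  Total hydrogens = 14.
Molecular formula: C10H14O2S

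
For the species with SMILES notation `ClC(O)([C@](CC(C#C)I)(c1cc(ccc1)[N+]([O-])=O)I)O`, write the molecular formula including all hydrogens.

C12H10ClI2NO4

Heavy atoms from the SMILES: 12 C, 1 Cl, 2 I, 1 N, 4 O.
Implicit hydrogens by atom environment:
  4 × C (aromatic): 1 H each → 4
  3 × C: no H
  2 × C: 1 H each → 2
  2 × C (aromatic): no H
  2 × I: no H
  2 × O: 1 H each → 2
  1 × C: 2 H
  1 × Cl: no H
  1 × N (charge +1): no H
  1 × O: no H
  1 × O (charge -1): no H
  Total hydrogens = 10.
Molecular formula: C12H10ClI2NO4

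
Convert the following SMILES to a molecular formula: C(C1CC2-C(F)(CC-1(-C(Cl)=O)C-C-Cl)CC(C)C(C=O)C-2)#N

C16H20Cl2FNO2

Heavy atoms from the SMILES: 16 C, 2 Cl, 1 F, 1 N, 2 O.
Implicit hydrogens by atom environment:
  6 × C: 2 H each → 12
  5 × C: 1 H each → 5
  4 × C: no H
  2 × Cl: no H
  2 × O: no H
  1 × C: 3 H
  1 × F: no H
  1 × N: no H
  Total hydrogens = 20.
Molecular formula: C16H20Cl2FNO2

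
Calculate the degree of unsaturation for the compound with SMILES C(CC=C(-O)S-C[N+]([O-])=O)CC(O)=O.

Molecular formula from the SMILES: C7H11NO5S.
DoU = (2C + 2 + N − H − X)/2 = (2·7 + 2 + 1 − 11 − 0)/2 = 6/2 = 3.
(Structurally: 0 ring(s) + 3 π bond(s) = 3.)

3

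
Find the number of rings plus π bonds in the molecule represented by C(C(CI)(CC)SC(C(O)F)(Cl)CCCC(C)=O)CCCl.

1

Molecular formula from the SMILES: C14H24Cl2FIO2S.
DoU = (2C + 2 + N − H − X)/2 = (2·14 + 2 + 0 − 24 − 4)/2 = 2/2 = 1.
(Structurally: 0 ring(s) + 1 π bond(s) = 1.)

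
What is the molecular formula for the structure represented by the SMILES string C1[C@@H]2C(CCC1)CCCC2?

Heavy atoms from the SMILES: 10 C.
Implicit hydrogens by atom environment:
  8 × C: 2 H each → 16
  2 × C: 1 H each → 2
  Total hydrogens = 18.
Molecular formula: C10H18

C10H18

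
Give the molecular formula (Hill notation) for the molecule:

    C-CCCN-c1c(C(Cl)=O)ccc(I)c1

C11H13ClINO

Heavy atoms from the SMILES: 11 C, 1 Cl, 1 I, 1 N, 1 O.
Implicit hydrogens by atom environment:
  3 × C: 2 H each → 6
  3 × C (aromatic): 1 H each → 3
  3 × C (aromatic): no H
  1 × C: 3 H
  1 × C: no H
  1 × Cl: no H
  1 × I: no H
  1 × N: 1 H
  1 × O: no H
  Total hydrogens = 13.
Molecular formula: C11H13ClINO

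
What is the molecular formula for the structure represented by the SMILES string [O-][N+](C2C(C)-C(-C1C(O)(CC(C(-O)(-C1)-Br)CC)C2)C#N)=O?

Heavy atoms from the SMILES: 1 Br, 14 C, 2 N, 4 O.
Implicit hydrogens by atom environment:
  5 × C: 1 H each → 5
  4 × C: 2 H each → 8
  3 × C: no H
  2 × C: 3 H each → 6
  2 × O: 1 H each → 2
  1 × Br: no H
  1 × N: no H
  1 × N (charge +1): no H
  1 × O: no H
  1 × O (charge -1): no H
  Total hydrogens = 21.
Molecular formula: C14H21BrN2O4

C14H21BrN2O4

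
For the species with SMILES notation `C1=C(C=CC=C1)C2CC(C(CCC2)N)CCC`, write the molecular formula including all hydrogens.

Heavy atoms from the SMILES: 16 C, 1 N.
Implicit hydrogens by atom environment:
  6 × C: 2 H each → 12
  5 × C (aromatic): 1 H each → 5
  3 × C: 1 H each → 3
  1 × C: 3 H
  1 × C (aromatic): no H
  1 × N: 2 H
  Total hydrogens = 25.
Molecular formula: C16H25N

C16H25N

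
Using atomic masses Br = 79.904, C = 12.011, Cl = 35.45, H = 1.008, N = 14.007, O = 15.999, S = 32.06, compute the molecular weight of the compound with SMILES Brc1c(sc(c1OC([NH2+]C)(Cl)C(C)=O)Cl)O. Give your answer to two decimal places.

Molecular formula: C8H9BrCl2NO3S+.
M = 1×79.904 + 8×12.011 + 2×35.45 + 9×1.008 + 1×14.007 + 3×15.999 + 1×32.06 = 350.03 g/mol.

350.03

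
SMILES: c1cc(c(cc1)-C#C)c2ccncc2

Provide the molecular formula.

C13H9N

Heavy atoms from the SMILES: 13 C, 1 N.
Implicit hydrogens by atom environment:
  8 × C (aromatic): 1 H each → 8
  3 × C (aromatic): no H
  1 × C: 1 H
  1 × C: no H
  1 × N (aromatic): no H
  Total hydrogens = 9.
Molecular formula: C13H9N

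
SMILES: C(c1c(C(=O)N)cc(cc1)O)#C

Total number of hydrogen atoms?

7

Hydrogens are implicit in SMILES; fill each atom to its normal valence:
  3 × C (aromatic): 1 H each → 3
  3 × C (aromatic): no H
  2 × C: no H
  1 × C: 1 H
  1 × N: 2 H
  1 × O: 1 H
  1 × O: no H
  Total hydrogens = 7.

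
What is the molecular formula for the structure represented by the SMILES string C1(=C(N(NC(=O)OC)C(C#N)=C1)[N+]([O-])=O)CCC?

C10H12N4O4

Heavy atoms from the SMILES: 10 C, 4 N, 4 O.
Implicit hydrogens by atom environment:
  3 × C (aromatic): no H
  3 × O: no H
  2 × C: 3 H each → 6
  2 × C: 2 H each → 4
  2 × C: no H
  1 × C (aromatic): 1 H
  1 × N: 1 H
  1 × N (aromatic): no H
  1 × N (charge +1): no H
  1 × N: no H
  1 × O (charge -1): no H
  Total hydrogens = 12.
Molecular formula: C10H12N4O4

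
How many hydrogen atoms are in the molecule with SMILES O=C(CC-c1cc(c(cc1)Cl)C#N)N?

Hydrogens are implicit in SMILES; fill each atom to its normal valence:
  3 × C (aromatic): 1 H each → 3
  3 × C (aromatic): no H
  2 × C: 2 H each → 4
  2 × C: no H
  1 × Cl: no H
  1 × N: 2 H
  1 × N: no H
  1 × O: no H
  Total hydrogens = 9.

9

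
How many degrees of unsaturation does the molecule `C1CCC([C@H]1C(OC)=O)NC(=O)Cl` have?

3

Molecular formula from the SMILES: C8H12ClNO3.
DoU = (2C + 2 + N − H − X)/2 = (2·8 + 2 + 1 − 12 − 1)/2 = 6/2 = 3.
(Structurally: 1 ring(s) + 2 π bond(s) = 3.)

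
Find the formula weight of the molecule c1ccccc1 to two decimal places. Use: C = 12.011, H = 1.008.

78.11

Molecular formula: C6H6.
M = 6×12.011 + 6×1.008 = 78.11 g/mol.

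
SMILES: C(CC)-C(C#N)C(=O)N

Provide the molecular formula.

C6H10N2O

Heavy atoms from the SMILES: 6 C, 2 N, 1 O.
Implicit hydrogens by atom environment:
  2 × C: 2 H each → 4
  2 × C: no H
  1 × C: 3 H
  1 × C: 1 H
  1 × N: 2 H
  1 × N: no H
  1 × O: no H
  Total hydrogens = 10.
Molecular formula: C6H10N2O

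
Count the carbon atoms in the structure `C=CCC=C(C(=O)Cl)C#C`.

8

The symbol for carbon appears 8 times in the SMILES. (Cl is a single chlorine, not C + l.)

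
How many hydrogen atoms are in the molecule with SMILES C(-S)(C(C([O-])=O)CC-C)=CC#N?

10

Hydrogens are implicit in SMILES; fill each atom to its normal valence:
  3 × C: no H
  2 × C: 2 H each → 4
  2 × C: 1 H each → 2
  1 × C: 3 H
  1 × N: no H
  1 × O: no H
  1 × O (charge -1): no H
  1 × S: 1 H
  Total hydrogens = 10.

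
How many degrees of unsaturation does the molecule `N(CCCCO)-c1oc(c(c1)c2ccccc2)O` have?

Molecular formula from the SMILES: C14H17NO3.
DoU = (2C + 2 + N − H − X)/2 = (2·14 + 2 + 1 − 17 − 0)/2 = 14/2 = 7.
(Structurally: 2 ring(s) + 5 π bond(s) = 7.)

7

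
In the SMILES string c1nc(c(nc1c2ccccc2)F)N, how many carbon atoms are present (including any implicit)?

10

The symbol for carbon appears 10 times in the SMILES. Lowercase c denotes aromatic carbon and counts toward C.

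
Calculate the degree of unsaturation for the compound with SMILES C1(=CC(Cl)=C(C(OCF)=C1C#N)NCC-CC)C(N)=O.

7

Molecular formula from the SMILES: C13H15ClFN3O2.
DoU = (2C + 2 + N − H − X)/2 = (2·13 + 2 + 3 − 15 − 2)/2 = 14/2 = 7.
(Structurally: 1 ring(s) + 6 π bond(s) = 7.)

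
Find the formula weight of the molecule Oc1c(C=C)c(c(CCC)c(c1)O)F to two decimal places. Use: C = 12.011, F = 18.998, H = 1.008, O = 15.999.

Molecular formula: C11H13FO2.
M = 11×12.011 + 1×18.998 + 13×1.008 + 2×15.999 = 196.22 g/mol.

196.22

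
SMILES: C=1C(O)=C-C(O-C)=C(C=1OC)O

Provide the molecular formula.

Heavy atoms from the SMILES: 8 C, 4 O.
Implicit hydrogens by atom environment:
  4 × C (aromatic): no H
  2 × C: 3 H each → 6
  2 × C (aromatic): 1 H each → 2
  2 × O: 1 H each → 2
  2 × O: no H
  Total hydrogens = 10.
Molecular formula: C8H10O4

C8H10O4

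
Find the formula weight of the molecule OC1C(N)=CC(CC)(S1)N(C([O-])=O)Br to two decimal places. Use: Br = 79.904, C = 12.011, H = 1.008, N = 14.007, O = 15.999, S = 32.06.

282.13

Molecular formula: C7H10BrN2O3S-.
M = 1×79.904 + 7×12.011 + 10×1.008 + 2×14.007 + 3×15.999 + 1×32.06 = 282.13 g/mol.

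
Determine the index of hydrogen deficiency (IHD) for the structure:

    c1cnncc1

Molecular formula from the SMILES: C4H4N2.
DoU = (2C + 2 + N − H − X)/2 = (2·4 + 2 + 2 − 4 − 0)/2 = 8/2 = 4.
(Structurally: 1 ring(s) + 3 π bond(s) = 4.)

4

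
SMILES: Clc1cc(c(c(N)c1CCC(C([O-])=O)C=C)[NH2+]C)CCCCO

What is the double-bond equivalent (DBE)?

Molecular formula from the SMILES: C17H25ClN2O3.
DoU = (2C + 2 + N − H − X)/2 = (2·17 + 2 + 2 − 25 − 1)/2 = 12/2 = 6.
(Structurally: 1 ring(s) + 5 π bond(s) = 6.)

6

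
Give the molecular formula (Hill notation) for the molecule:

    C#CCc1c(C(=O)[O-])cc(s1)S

C8H5O2S2-

Heavy atoms from the SMILES: 8 C, 2 O, 2 S.
Implicit hydrogens by atom environment:
  3 × C (aromatic): no H
  2 × C: no H
  1 × C: 2 H
  1 × C (aromatic): 1 H
  1 × C: 1 H
  1 × O: no H
  1 × O (charge -1): no H
  1 × S: 1 H
  1 × S (aromatic): no H
  Total hydrogens = 5.
Net charge -1.
Molecular formula: C8H5O2S2-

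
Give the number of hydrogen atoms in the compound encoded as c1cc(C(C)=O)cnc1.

7

Hydrogens are implicit in SMILES; fill each atom to its normal valence:
  4 × C (aromatic): 1 H each → 4
  1 × C: 3 H
  1 × C (aromatic): no H
  1 × C: no H
  1 × N (aromatic): no H
  1 × O: no H
  Total hydrogens = 7.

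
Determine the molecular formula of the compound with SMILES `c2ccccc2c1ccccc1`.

C12H10

Heavy atoms from the SMILES: 12 C.
Implicit hydrogens by atom environment:
  10 × C (aromatic): 1 H each → 10
  2 × C (aromatic): no H
  Total hydrogens = 10.
Molecular formula: C12H10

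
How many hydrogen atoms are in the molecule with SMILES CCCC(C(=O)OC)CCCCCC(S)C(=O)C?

Hydrogens are implicit in SMILES; fill each atom to its normal valence:
  7 × C: 2 H each → 14
  3 × C: 3 H each → 9
  3 × O: no H
  2 × C: 1 H each → 2
  2 × C: no H
  1 × S: 1 H
  Total hydrogens = 26.

26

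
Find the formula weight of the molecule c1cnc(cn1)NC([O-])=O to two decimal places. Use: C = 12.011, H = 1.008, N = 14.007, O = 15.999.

138.11

Molecular formula: C5H4N3O2-.
M = 5×12.011 + 4×1.008 + 3×14.007 + 2×15.999 = 138.11 g/mol.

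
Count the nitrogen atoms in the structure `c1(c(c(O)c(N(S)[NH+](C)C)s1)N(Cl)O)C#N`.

4

The symbol for nitrogen appears 4 times in the SMILES.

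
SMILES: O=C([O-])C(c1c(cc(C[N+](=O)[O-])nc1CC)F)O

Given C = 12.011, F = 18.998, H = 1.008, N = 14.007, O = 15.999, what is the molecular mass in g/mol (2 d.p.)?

Molecular formula: C10H10FN2O5-.
M = 10×12.011 + 1×18.998 + 10×1.008 + 2×14.007 + 5×15.999 = 257.20 g/mol.

257.20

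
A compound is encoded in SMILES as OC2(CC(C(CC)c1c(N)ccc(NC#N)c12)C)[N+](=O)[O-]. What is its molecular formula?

C14H18N4O3

Heavy atoms from the SMILES: 14 C, 4 N, 3 O.
Implicit hydrogens by atom environment:
  4 × C (aromatic): no H
  2 × C: 3 H each → 6
  2 × C: 2 H each → 4
  2 × C (aromatic): 1 H each → 2
  2 × C: 1 H each → 2
  2 × C: no H
  1 × N: 2 H
  1 × N: 1 H
  1 × N: no H
  1 × N (charge +1): no H
  1 × O: 1 H
  1 × O: no H
  1 × O (charge -1): no H
  Total hydrogens = 18.
Molecular formula: C14H18N4O3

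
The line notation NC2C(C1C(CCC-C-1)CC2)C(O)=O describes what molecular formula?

C11H19NO2

Heavy atoms from the SMILES: 11 C, 1 N, 2 O.
Implicit hydrogens by atom environment:
  6 × C: 2 H each → 12
  4 × C: 1 H each → 4
  1 × C: no H
  1 × N: 2 H
  1 × O: 1 H
  1 × O: no H
  Total hydrogens = 19.
Molecular formula: C11H19NO2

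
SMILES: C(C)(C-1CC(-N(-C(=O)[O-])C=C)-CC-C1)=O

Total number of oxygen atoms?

The symbol for oxygen appears 3 times in the SMILES.

3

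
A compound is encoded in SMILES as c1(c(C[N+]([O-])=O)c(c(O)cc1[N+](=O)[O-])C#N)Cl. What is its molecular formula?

C8H4ClN3O5

Heavy atoms from the SMILES: 8 C, 1 Cl, 3 N, 5 O.
Implicit hydrogens by atom environment:
  5 × C (aromatic): no H
  2 × N (charge +1): no H
  2 × O: no H
  2 × O (charge -1): no H
  1 × C: 2 H
  1 × C (aromatic): 1 H
  1 × C: no H
  1 × Cl: no H
  1 × N: no H
  1 × O: 1 H
  Total hydrogens = 4.
Molecular formula: C8H4ClN3O5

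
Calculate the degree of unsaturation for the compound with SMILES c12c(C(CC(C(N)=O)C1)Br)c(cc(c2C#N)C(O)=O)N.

Molecular formula from the SMILES: C13H12BrN3O3.
DoU = (2C + 2 + N − H − X)/2 = (2·13 + 2 + 3 − 12 − 1)/2 = 18/2 = 9.
(Structurally: 2 ring(s) + 7 π bond(s) = 9.)

9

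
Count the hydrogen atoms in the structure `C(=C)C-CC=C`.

Hydrogens are implicit in SMILES; fill each atom to its normal valence:
  4 × C: 2 H each → 8
  2 × C: 1 H each → 2
  Total hydrogens = 10.

10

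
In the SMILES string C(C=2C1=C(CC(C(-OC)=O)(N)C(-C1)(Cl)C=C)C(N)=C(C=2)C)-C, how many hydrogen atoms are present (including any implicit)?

Hydrogens are implicit in SMILES; fill each atom to its normal valence:
  5 × C (aromatic): no H
  4 × C: 2 H each → 8
  3 × C: 3 H each → 9
  3 × C: no H
  2 × N: 2 H each → 4
  2 × O: no H
  1 × C (aromatic): 1 H
  1 × C: 1 H
  1 × Cl: no H
  Total hydrogens = 23.

23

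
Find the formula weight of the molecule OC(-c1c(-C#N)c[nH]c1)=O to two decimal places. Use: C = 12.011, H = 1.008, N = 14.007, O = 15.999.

Molecular formula: C6H4N2O2.
M = 6×12.011 + 4×1.008 + 2×14.007 + 2×15.999 = 136.11 g/mol.

136.11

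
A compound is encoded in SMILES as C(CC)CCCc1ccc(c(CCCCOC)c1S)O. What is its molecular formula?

Heavy atoms from the SMILES: 17 C, 2 O, 1 S.
Implicit hydrogens by atom environment:
  9 × C: 2 H each → 18
  4 × C (aromatic): no H
  2 × C: 3 H each → 6
  2 × C (aromatic): 1 H each → 2
  1 × O: 1 H
  1 × O: no H
  1 × S: 1 H
  Total hydrogens = 28.
Molecular formula: C17H28O2S

C17H28O2S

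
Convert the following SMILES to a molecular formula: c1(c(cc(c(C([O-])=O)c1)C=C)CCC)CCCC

Heavy atoms from the SMILES: 16 C, 2 O.
Implicit hydrogens by atom environment:
  6 × C: 2 H each → 12
  4 × C (aromatic): no H
  2 × C: 3 H each → 6
  2 × C (aromatic): 1 H each → 2
  1 × C: 1 H
  1 × C: no H
  1 × O: no H
  1 × O (charge -1): no H
  Total hydrogens = 21.
Net charge -1.
Molecular formula: C16H21O2-

C16H21O2-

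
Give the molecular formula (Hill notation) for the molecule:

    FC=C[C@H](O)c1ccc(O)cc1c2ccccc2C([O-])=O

C16H12FO4-

Heavy atoms from the SMILES: 16 C, 1 F, 4 O.
Implicit hydrogens by atom environment:
  7 × C (aromatic): 1 H each → 7
  5 × C (aromatic): no H
  3 × C: 1 H each → 3
  2 × O: 1 H each → 2
  1 × C: no H
  1 × F: no H
  1 × O: no H
  1 × O (charge -1): no H
  Total hydrogens = 12.
Net charge -1.
Molecular formula: C16H12FO4-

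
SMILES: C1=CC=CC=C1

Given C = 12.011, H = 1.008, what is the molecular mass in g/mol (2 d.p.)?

78.11

Molecular formula: C6H6.
M = 6×12.011 + 6×1.008 = 78.11 g/mol.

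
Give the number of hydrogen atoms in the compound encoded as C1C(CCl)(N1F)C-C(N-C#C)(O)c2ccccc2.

Hydrogens are implicit in SMILES; fill each atom to its normal valence:
  5 × C (aromatic): 1 H each → 5
  3 × C: 2 H each → 6
  3 × C: no H
  1 × C: 1 H
  1 × C (aromatic): no H
  1 × Cl: no H
  1 × F: no H
  1 × N: 1 H
  1 × N: no H
  1 × O: 1 H
  Total hydrogens = 14.

14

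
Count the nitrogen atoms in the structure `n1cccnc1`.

The symbol for nitrogen appears 2 times in the SMILES.

2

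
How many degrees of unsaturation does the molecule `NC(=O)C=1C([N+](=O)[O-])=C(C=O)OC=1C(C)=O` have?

7

Molecular formula from the SMILES: C8H6N2O6.
DoU = (2C + 2 + N − H − X)/2 = (2·8 + 2 + 2 − 6 − 0)/2 = 14/2 = 7.
(Structurally: 1 ring(s) + 6 π bond(s) = 7.)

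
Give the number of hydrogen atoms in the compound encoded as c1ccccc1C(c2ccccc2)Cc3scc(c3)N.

Hydrogens are implicit in SMILES; fill each atom to its normal valence:
  12 × C (aromatic): 1 H each → 12
  4 × C (aromatic): no H
  1 × C: 2 H
  1 × C: 1 H
  1 × N: 2 H
  1 × S (aromatic): no H
  Total hydrogens = 17.

17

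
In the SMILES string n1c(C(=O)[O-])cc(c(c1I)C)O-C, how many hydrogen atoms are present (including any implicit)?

7

Hydrogens are implicit in SMILES; fill each atom to its normal valence:
  4 × C (aromatic): no H
  2 × C: 3 H each → 6
  2 × O: no H
  1 × C (aromatic): 1 H
  1 × C: no H
  1 × I: no H
  1 × N (aromatic): no H
  1 × O (charge -1): no H
  Total hydrogens = 7.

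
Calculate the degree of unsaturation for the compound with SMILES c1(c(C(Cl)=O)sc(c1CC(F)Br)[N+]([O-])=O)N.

5

Molecular formula from the SMILES: C7H5BrClFN2O3S.
DoU = (2C + 2 + N − H − X)/2 = (2·7 + 2 + 2 − 5 − 3)/2 = 10/2 = 5.
(Structurally: 1 ring(s) + 4 π bond(s) = 5.)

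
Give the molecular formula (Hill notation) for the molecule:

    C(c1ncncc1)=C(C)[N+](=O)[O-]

C7H7N3O2

Heavy atoms from the SMILES: 7 C, 3 N, 2 O.
Implicit hydrogens by atom environment:
  3 × C (aromatic): 1 H each → 3
  2 × N (aromatic): no H
  1 × C: 3 H
  1 × C: 1 H
  1 × C (aromatic): no H
  1 × C: no H
  1 × N (charge +1): no H
  1 × O: no H
  1 × O (charge -1): no H
  Total hydrogens = 7.
Molecular formula: C7H7N3O2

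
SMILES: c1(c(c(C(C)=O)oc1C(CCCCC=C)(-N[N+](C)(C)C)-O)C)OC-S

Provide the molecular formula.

Heavy atoms from the SMILES: 18 C, 2 N, 4 O, 1 S.
Implicit hydrogens by atom environment:
  6 × C: 2 H each → 12
  5 × C: 3 H each → 15
  4 × C (aromatic): no H
  2 × C: no H
  2 × O: no H
  1 × C: 1 H
  1 × N: 1 H
  1 × N (charge +1): no H
  1 × O: 1 H
  1 × O (aromatic): no H
  1 × S: 1 H
  Total hydrogens = 31.
Net charge +1.
Molecular formula: C18H31N2O4S+

C18H31N2O4S+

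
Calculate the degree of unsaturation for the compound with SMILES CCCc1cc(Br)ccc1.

4

Molecular formula from the SMILES: C9H11Br.
DoU = (2C + 2 + N − H − X)/2 = (2·9 + 2 + 0 − 11 − 1)/2 = 8/2 = 4.
(Structurally: 1 ring(s) + 3 π bond(s) = 4.)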